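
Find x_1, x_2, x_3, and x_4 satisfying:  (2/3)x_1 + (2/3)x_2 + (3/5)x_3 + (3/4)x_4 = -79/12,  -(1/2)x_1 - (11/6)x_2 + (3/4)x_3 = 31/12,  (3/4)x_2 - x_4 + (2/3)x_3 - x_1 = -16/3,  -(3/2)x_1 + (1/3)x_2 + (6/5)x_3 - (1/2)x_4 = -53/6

x_1 = 2, x_2 = -4, x_3 = -5, x_4 = -3

Row-reduce the augmented matrix:
R1 ← R1 / (2/3).
R2 ← R2 + 1/2·R1.
R3 ← R3 + 1·R1.
R4 ← R4 + 3/2·R1.
R2 ← R2 / (-4/3).
R1 ← R1 − 1·R2.
R3 ← R3 − 7/4·R2.
R4 ← R4 − 11/6·R2.
R3 ← R3 / (377/120).
R1 ← R1 − 9/5·R3.
R2 ← R2 + 9/10·R3.
R4 ← R4 − 21/5·R3.
R4 ← R4 / (2995/3712).
R1 ← R1 − 1953/1856·R4.
R2 ← R2 + 81/464·R4.
R3 ← R3 − 255/928·R4.
Reading off the reduced rows gives x_1 = 2, x_2 = -4, x_3 = -5, x_4 = -3.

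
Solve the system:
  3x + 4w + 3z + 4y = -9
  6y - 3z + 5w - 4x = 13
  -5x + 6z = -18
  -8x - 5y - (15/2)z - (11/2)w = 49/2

Row-reduce:
R1 ← R1 / (3).
R2 ← R2 + 4·R1.
R3 ← R3 + 5·R1.
R4 ← R4 + 8·R1.
R2 ← R2 / (34/3).
R1 ← R1 − 4/3·R2.
R3 ← R3 − 20/3·R2.
R4 ← R4 − 17/3·R2.
R3 ← R3 / (177/17).
R1 ← R1 − 15/17·R3.
R2 ← R2 − 3/34·R3.
Rank is 3 with 4 unknowns, leaving w free.

infinitely many solutions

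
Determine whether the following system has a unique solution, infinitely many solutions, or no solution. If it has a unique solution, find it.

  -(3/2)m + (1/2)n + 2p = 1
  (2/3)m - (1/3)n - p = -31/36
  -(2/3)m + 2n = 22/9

m = 7/3, n = 2, p = 7/4

Row-reduce the augmented matrix:
R1 ← R1 / (-3/2).
R2 ← R2 − 2/3·R1.
R3 ← R3 + 2/3·R1.
R2 ← R2 / (-1/9).
R1 ← R1 + 1/3·R2.
R3 ← R3 − 16/9·R2.
R3 ← R3 / (-8/3).
R1 ← R1 + 1·R3.
R2 ← R2 − 1·R3.
Reading off the reduced rows gives m = 7/3, n = 2, p = 7/4.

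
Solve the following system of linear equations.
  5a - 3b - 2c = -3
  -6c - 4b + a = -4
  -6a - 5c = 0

Row-reduce the augmented matrix:
R1 ← R1 / (5).
R2 ← R2 − 1·R1.
R3 ← R3 + 6·R1.
R2 ← R2 / (-17/5).
R1 ← R1 + 3/5·R2.
R3 ← R3 + 18/5·R2.
R3 ← R3 / (-25/17).
R1 ← R1 − 10/17·R3.
R2 ← R2 − 28/17·R3.
Reading off the reduced rows gives a = 0, b = 1, c = 0.

a = 0, b = 1, c = 0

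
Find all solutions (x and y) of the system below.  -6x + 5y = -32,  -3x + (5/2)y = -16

infinitely many solutions

Row-reduce:
R1 ← R1 / (-6).
R2 ← R2 + 3·R1.
Rank is 1 with 2 unknowns, leaving y free.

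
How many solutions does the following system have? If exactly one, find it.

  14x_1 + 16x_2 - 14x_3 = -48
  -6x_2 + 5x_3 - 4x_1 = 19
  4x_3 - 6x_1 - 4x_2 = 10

Row-reduce:
R1 ← R1 / (14).
R2 ← R2 + 4·R1.
R3 ← R3 + 6·R1.
R2 ← R2 / (-10/7).
R1 ← R1 − 8/7·R2.
R3 ← R3 − 20/7·R2.
Rank is 2 with 3 unknowns, leaving x_3 free.

infinitely many solutions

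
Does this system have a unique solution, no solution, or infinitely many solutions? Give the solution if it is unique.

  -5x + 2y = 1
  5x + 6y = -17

x = -1, y = -2

Row-reduce the augmented matrix:
R1 ← R1 / (-5).
R2 ← R2 − 5·R1.
R2 ← R2 / (8).
R1 ← R1 + 2/5·R2.
Reading off the reduced rows gives x = -1, y = -2.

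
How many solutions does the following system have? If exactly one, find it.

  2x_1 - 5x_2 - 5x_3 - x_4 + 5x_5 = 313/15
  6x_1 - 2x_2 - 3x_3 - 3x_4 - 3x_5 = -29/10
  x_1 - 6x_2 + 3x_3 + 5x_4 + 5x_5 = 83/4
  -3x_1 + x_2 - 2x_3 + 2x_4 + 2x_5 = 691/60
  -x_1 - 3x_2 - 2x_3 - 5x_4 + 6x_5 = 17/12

x_1 = -1/4, x_2 = -3/2, x_3 = -7/3, x_4 = 14/5, x_5 = 1

Row-reduce the augmented matrix:
R1 ← R1 / (2).
R2 ← R2 − 6·R1.
R3 ← R3 − 1·R1.
R4 ← R4 + 3·R1.
R5 ← R5 + 1·R1.
R2 ← R2 / (13).
R1 ← R1 + 5/2·R2.
R3 ← R3 + 7/2·R2.
R4 ← R4 + 13/2·R2.
R5 ← R5 + 11/2·R2.
R3 ← R3 / (227/26).
R1 ← R1 + 5/26·R3.
R2 ← R2 − 12/13·R3.
R4 ← R4 + 7/2·R3.
R5 ← R5 − 15/26·R3.
R4 ← R4 / (614/227).
R1 ← R1 + 86/227·R4.
R2 ← R2 + 132/227·R4.
R3 ← R3 − 143/227·R4.
R5 ← R5 + 1331/227·R4.
R5 ← R5 / (26/307).
R1 ← R1 + 330/307·R5.
R2 ← R2 + 378/307·R5.
R3 ← R3 + 51/307·R5.
R4 ← R4 + 50/307·R5.
Reading off the reduced rows gives x_1 = -1/4, x_2 = -3/2, x_3 = -7/3, x_4 = 14/5, x_5 = 1.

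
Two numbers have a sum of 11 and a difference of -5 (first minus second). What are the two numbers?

first number: 3, second number: 8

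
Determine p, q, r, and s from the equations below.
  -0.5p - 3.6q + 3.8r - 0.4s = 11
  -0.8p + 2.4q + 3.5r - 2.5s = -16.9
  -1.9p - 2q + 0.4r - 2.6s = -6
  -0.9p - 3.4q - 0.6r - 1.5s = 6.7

p = 6, q = -4, r = 0, s = 1

Row-reduce the augmented matrix:
R1 ← R1 / (-1/2).
R2 ← R2 + 4/5·R1.
R3 ← R3 + 19/10·R1.
R4 ← R4 + 9/10·R1.
R2 ← R2 / (204/25).
R1 ← R1 − 36/5·R2.
R3 ← R3 − 292/25·R2.
R4 ← R4 − 77/25·R2.
R3 ← R3 / (-1759/170).
R1 ← R1 + 181/34·R3.
R2 ← R2 + 43/136·R3.
R4 ← R4 + 4397/680·R3.
R4 ← R4 / (-3753/3518).
R1 ← R1 − 2862/1759·R4.
R2 ← R2 + 486/1759·R4.
R3 ← R3 + 269/1759·R4.
Reading off the reduced rows gives p = 6, q = -4, r = 0, s = 1.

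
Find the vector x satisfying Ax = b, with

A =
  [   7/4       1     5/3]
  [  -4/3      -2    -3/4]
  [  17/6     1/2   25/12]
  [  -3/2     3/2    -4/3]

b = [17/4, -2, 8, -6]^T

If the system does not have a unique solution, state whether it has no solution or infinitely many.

Row-reduce the augmented matrix:
R1 ← R1 / (7/4).
R2 ← R2 + 4/3·R1.
R3 ← R3 − 17/6·R1.
R4 ← R4 + 3/2·R1.
R2 ← R2 / (-26/21).
R1 ← R1 − 4/7·R2.
R3 ← R3 + 47/42·R2.
R4 ← R4 − 33/14·R2.
R3 ← R3 / (-677/624).
R1 ← R1 − 31/26·R3.
R2 ← R2 + 131/312·R3.
R4 ← R4 − 677/624·R3.
R4 reduces to 0 = 0, so the extra equation is consistent.
Reading off the reduced rows gives x_1 = 3, x_2 = -1, x_3 = 0.

x_1 = 3, x_2 = -1, x_3 = 0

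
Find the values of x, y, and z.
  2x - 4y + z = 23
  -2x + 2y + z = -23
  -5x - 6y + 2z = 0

Row-reduce the augmented matrix:
R1 ← R1 / (2).
R2 ← R2 + 2·R1.
R3 ← R3 + 5·R1.
R2 ← R2 / (-2).
R1 ← R1 + 2·R2.
R3 ← R3 + 16·R2.
R3 ← R3 / (-23/2).
R1 ← R1 + 3/2·R3.
R2 ← R2 + 1·R3.
Reading off the reduced rows gives x = 4, y = -5, z = -5.

x = 4, y = -5, z = -5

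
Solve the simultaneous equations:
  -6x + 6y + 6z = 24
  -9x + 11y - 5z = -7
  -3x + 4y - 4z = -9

Row-reduce:
R1 ← R1 / (-6).
R2 ← R2 + 9·R1.
R3 ← R3 + 3·R1.
R2 ← R2 / (2).
R1 ← R1 + 1·R2.
R3 ← R3 − 1·R2.
Row 3 reduces to 0 = 1/2, a contradiction. The system is inconsistent.

no solution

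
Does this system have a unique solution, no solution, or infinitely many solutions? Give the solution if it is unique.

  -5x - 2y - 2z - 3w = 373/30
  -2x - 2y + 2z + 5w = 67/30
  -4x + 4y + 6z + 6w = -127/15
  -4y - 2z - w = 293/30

x = -1, y = -8/3, z = 6/5, w = -3/2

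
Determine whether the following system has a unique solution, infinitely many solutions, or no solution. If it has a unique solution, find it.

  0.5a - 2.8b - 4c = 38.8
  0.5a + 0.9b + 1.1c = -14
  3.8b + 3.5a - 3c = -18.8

a = -4, b = -6, c = -6

Row-reduce the augmented matrix:
R1 ← R1 / (1/2).
R2 ← R2 − 1/2·R1.
R3 ← R3 − 7/2·R1.
R2 ← R2 / (37/10).
R1 ← R1 + 28/5·R2.
R3 ← R3 − 117/5·R2.
R3 ← R3 / (-1342/185).
R1 ← R1 + 52/185·R3.
R2 ← R2 − 51/37·R3.
Reading off the reduced rows gives a = -4, b = -6, c = -6.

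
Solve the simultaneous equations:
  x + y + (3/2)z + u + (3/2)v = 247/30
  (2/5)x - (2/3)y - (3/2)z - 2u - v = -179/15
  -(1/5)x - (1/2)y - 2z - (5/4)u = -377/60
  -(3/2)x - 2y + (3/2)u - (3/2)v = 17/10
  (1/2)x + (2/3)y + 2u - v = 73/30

Row-reduce the augmented matrix:
R2 ← R2 − 2/5·R1.
R3 ← R3 + 1/5·R1.
R4 ← R4 + 3/2·R1.
R5 ← R5 − 1/2·R1.
R2 ← R2 / (-16/15).
R1 ← R1 − 1·R2.
R3 ← R3 + 3/10·R2.
R4 ← R4 + 1/2·R2.
R5 ← R5 − 1/6·R2.
R3 ← R3 / (-71/64).
R1 ← R1 + 15/32·R3.
R2 ← R2 − 63/32·R3.
R4 ← R4 − 207/64·R3.
R5 ← R5 + 69/64·R3.
R4 ← R4 / (861/284).
R1 ← R1 + 155/142·R4.
R2 ← R2 − 225/142·R4.
R3 ← R3 − 24/71·R4.
R5 ← R5 − 423/284·R4.
R5 ← R5 / (-1303/287).
R1 ← R1 − 290/287·R5.
R2 ← R2 − 519/574·R5.
R3 ← R3 + 312/287·R5.
R4 ← R4 − 349/287·R5.
Reading off the reduced rows gives x = -5/3, y = 2/5, z = 4/3, u = 3, v = 3.

x = -5/3, y = 2/5, z = 4/3, u = 3, v = 3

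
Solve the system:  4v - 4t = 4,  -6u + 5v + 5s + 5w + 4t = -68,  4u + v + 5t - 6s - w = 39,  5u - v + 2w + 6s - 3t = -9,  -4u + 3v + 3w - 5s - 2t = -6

u = 4, v = 0, w = -4, s = -4, t = -1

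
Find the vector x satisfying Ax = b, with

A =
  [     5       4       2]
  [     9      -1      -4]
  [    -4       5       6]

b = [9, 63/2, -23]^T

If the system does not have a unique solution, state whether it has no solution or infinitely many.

Row-reduce:
R1 ← R1 / (5).
R2 ← R2 − 9·R1.
R3 ← R3 + 4·R1.
R2 ← R2 / (-41/5).
R1 ← R1 − 4/5·R2.
R3 ← R3 − 41/5·R2.
Row 3 reduces to 0 = -1/2, a contradiction. The system is inconsistent.

no solution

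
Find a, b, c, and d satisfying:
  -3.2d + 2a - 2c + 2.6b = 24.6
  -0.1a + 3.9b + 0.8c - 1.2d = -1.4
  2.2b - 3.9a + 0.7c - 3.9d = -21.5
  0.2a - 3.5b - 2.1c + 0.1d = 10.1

Row-reduce the augmented matrix:
R1 ← R1 / (2).
R2 ← R2 + 1/10·R1.
R3 ← R3 + 39/10·R1.
R4 ← R4 − 1/5·R1.
R2 ← R2 / (403/100).
R1 ← R1 − 13/10·R2.
R3 ← R3 − 727/100·R2.
R4 ← R4 + 94/25·R2.
R3 ← R3 / (-3597/806).
R1 ← R1 + 38/31·R3.
R2 ← R2 − 70/403·R3.
R4 ← R4 + 1005/806·R3.
R4 ← R4 / (7786/5995).
R1 ← R1 − 17086/17985·R4.
R2 ← R2 + 2290/3597·R4.
R3 ← R3 − 30977/17985·R4.
Reading off the reduced rows gives a = 5, b = 1, c = -6, d = 0.

a = 5, b = 1, c = -6, d = 0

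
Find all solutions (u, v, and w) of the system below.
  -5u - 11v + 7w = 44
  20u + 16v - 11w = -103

Row-reduce:
R1 ← R1 / (-5).
R2 ← R2 − 20·R1.
R2 ← R2 / (-28).
R1 ← R1 − 11/5·R2.
Rank is 2 with 3 unknowns, leaving w free.

infinitely many solutions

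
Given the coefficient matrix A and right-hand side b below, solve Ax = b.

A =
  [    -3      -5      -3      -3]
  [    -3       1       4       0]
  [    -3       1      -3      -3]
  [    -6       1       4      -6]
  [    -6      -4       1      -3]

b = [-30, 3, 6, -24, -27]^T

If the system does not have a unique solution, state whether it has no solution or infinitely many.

Row-reduce the augmented matrix:
R1 ← R1 / (-3).
R2 ← R2 + 3·R1.
R3 ← R3 + 3·R1.
R4 ← R4 + 6·R1.
R5 ← R5 + 6·R1.
R2 ← R2 / (6).
R1 ← R1 − 5/3·R2.
R3 ← R3 − 6·R2.
R4 ← R4 − 11·R2.
R5 ← R5 − 6·R2.
R3 ← R3 / (-7).
R1 ← R1 + 17/18·R3.
R2 ← R2 − 7/6·R3.
R4 ← R4 + 17/6·R3.
R4 ← R4 / (-30/7).
R1 ← R1 − 4/7·R4.
R3 ← R3 − 3/7·R4.
R5 reduces to 0 = 0, so the extra equation is consistent.
Reading off the reduced rows gives x_1 = -3, x_2 = 6, x_3 = -3, x_4 = 6.

x_1 = -3, x_2 = 6, x_3 = -3, x_4 = 6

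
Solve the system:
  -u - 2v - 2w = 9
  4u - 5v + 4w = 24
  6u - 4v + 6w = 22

u = 3, v = -4, w = -2

Row-reduce the augmented matrix:
R1 ← R1 / (-1).
R2 ← R2 − 4·R1.
R3 ← R3 − 6·R1.
R2 ← R2 / (-13).
R1 ← R1 − 2·R2.
R3 ← R3 + 16·R2.
R3 ← R3 / (-14/13).
R1 ← R1 − 18/13·R3.
R2 ← R2 − 4/13·R3.
Reading off the reduced rows gives u = 3, v = -4, w = -2.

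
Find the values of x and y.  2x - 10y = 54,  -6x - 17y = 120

Row-reduce the augmented matrix:
R1 ← R1 / (2).
R2 ← R2 + 6·R1.
R2 ← R2 / (-47).
R1 ← R1 + 5·R2.
Reading off the reduced rows gives x = -3, y = -6.

x = -3, y = -6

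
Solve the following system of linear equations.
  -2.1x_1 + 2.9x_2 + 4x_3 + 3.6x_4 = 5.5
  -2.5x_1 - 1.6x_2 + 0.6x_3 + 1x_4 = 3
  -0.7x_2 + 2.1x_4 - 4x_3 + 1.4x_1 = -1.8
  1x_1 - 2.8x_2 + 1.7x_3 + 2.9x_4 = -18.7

Row-reduce the augmented matrix:
R1 ← R1 / (-21/10).
R2 ← R2 + 5/2·R1.
R3 ← R3 − 7/5·R1.
R4 ← R4 − 1·R1.
R2 ← R2 / (-1061/210).
R1 ← R1 + 29/21·R2.
R3 ← R3 − 37/30·R2.
R4 ← R4 + 149/105·R2.
R3 ← R3 / (-12463/5305).
R1 ← R1 + 814/1061·R3.
R2 ← R2 − 874/1061·R3.
R4 ← R4 − 50649/10610·R3.
R4 ← R4 / (3253149/249260).
R1 ← R1 + 2293/1133·R4.
R2 ← R2 − 24265/12463·R4.
R3 ← R3 + 39235/24926·R4.
Reading off the reduced rows gives x_1 = -4, x_2 = 3, x_3 = -2, x_4 = -1.

x_1 = -4, x_2 = 3, x_3 = -2, x_4 = -1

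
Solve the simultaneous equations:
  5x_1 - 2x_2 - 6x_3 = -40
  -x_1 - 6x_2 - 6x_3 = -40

infinitely many solutions

Row-reduce:
R1 ← R1 / (5).
R2 ← R2 + 1·R1.
R2 ← R2 / (-32/5).
R1 ← R1 + 2/5·R2.
Rank is 2 with 3 unknowns, leaving x_3 free.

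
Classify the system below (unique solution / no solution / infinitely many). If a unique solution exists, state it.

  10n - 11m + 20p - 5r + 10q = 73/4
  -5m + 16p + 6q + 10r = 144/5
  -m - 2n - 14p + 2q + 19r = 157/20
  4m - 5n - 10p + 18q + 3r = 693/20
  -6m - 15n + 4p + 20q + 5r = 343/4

m = -3/2, n = -5/2, p = 1/2, q = 9/5, r = 1/4

Row-reduce the augmented matrix:
R1 ← R1 / (-11).
R2 ← R2 + 5·R1.
R3 ← R3 + 1·R1.
R4 ← R4 − 4·R1.
R5 ← R5 + 6·R1.
R2 ← R2 / (-50/11).
R1 ← R1 + 10/11·R2.
R3 ← R3 + 32/11·R2.
R4 ← R4 + 15/11·R2.
R5 ← R5 + 225/11·R2.
R3 ← R3 / (-506/25).
R1 ← R1 + 16/5·R3.
R2 ← R2 + 38/25·R3.
R4 ← R4 + 24/5·R3.
R5 ← R5 + 38·R3.
R4 ← R4 / (5354/253).
R1 ← R1 + 310/253·R4.
R2 ← R2 + 84/253·R4.
R3 ← R3 + 2/253·R4.
R5 ← R5 − 1948/253·R4.
R5 ← R5 / (-360689/5354).
R1 ← R1 + 22155/5354·R5.
R2 ← R2 + 19561/5354·R5.
R3 ← R3 + 3079/5354·R5.
R4 ← R4 + 2657/10708·R5.
Reading off the reduced rows gives m = -3/2, n = -5/2, p = 1/2, q = 9/5, r = 1/4.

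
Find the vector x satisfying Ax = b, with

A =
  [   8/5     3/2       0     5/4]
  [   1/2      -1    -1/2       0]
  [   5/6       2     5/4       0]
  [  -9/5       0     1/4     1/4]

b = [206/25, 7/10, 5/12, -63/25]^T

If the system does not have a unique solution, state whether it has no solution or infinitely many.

x_1 = 7/5, x_2 = 3/2, x_3 = -3, x_4 = 3

Row-reduce the augmented matrix:
R1 ← R1 / (8/5).
R2 ← R2 − 1/2·R1.
R3 ← R3 − 5/6·R1.
R4 ← R4 + 9/5·R1.
R2 ← R2 / (-47/32).
R1 ← R1 − 15/16·R2.
R3 ← R3 − 39/32·R2.
R4 ← R4 − 27/16·R2.
R3 ← R3 / (157/188).
R1 ← R1 + 15/47·R3.
R2 ← R2 − 16/47·R3.
R4 ← R4 + 61/188·R3.
R4 ← R4 / (1561/1884).
R1 ← R1 − 25/157·R4.
R2 ← R2 − 625/942·R4.
R3 ← R3 + 550/471·R4.
Reading off the reduced rows gives x_1 = 7/5, x_2 = 3/2, x_3 = -3, x_4 = 3.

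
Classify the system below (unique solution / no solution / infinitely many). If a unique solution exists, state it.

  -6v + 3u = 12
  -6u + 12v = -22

no solution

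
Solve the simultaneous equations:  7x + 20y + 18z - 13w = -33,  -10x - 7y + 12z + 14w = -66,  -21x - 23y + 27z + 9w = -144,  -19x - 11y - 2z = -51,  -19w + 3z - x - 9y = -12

Row-reduce the augmented matrix:
R1 ← R1 / (7).
R2 ← R2 + 10·R1.
R3 ← R3 + 21·R1.
R4 ← R4 + 19·R1.
R5 ← R5 + 1·R1.
R2 ← R2 / (151/7).
R1 ← R1 − 20/7·R2.
R3 ← R3 − 37·R2.
R4 ← R4 − 303/7·R2.
R5 ← R5 + 43/7·R2.
R3 ← R3 / (2463/151).
R1 ← R1 + 366/151·R3.
R2 ← R2 − 264/151·R3.
R4 ← R4 + 4352/151·R3.
R5 ← R5 − 2463/151·R3.
R4 ← R4 / (-160751/2463).
R1 ← R1 + 3731/821·R4.
R2 ← R2 − 1776/821·R4.
R3 ← R3 + 3346/2463·R4.
R5 reduces to 0 = 0, so the extra equation is consistent.
Reading off the reduced rows gives x = 3, y = 0, z = -3, w = 0.

x = 3, y = 0, z = -3, w = 0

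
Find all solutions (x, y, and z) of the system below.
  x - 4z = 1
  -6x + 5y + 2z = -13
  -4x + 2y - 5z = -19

Row-reduce the augmented matrix:
R2 ← R2 + 6·R1.
R3 ← R3 + 4·R1.
R2 ← R2 / (5).
R3 ← R3 − 2·R2.
R3 ← R3 / (-61/5).
R1 ← R1 + 4·R3.
R2 ← R2 + 22/5·R3.
Reading off the reduced rows gives x = 5, y = 3, z = 1.

x = 5, y = 3, z = 1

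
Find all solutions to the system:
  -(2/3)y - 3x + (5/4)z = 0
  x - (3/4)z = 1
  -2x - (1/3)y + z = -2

no solution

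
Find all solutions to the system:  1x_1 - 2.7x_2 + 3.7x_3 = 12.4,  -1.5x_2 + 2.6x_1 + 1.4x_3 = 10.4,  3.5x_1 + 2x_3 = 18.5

x_1 = 3, x_2 = 2, x_3 = 4

Row-reduce the augmented matrix:
R2 ← R2 − 13/5·R1.
R3 ← R3 − 7/2·R1.
R2 ← R2 / (138/25).
R1 ← R1 + 27/10·R2.
R3 ← R3 − 189/20·R2.
R3 ← R3 / (1149/368).
R1 ← R1 + 59/184·R3.
R2 ← R2 + 137/92·R3.
Reading off the reduced rows gives x_1 = 3, x_2 = 2, x_3 = 4.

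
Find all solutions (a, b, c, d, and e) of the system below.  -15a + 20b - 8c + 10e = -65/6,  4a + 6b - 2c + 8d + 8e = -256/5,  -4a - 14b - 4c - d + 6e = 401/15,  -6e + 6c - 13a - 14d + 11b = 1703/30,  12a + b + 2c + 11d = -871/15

Row-reduce the augmented matrix:
R1 ← R1 / (-15).
R2 ← R2 − 4·R1.
R3 ← R3 + 4·R1.
R4 ← R4 + 13·R1.
R5 ← R5 − 12·R1.
R2 ← R2 / (34/3).
R1 ← R1 + 4/3·R2.
R3 ← R3 + 58/3·R2.
R4 ← R4 + 19/3·R2.
R5 ← R5 − 17·R2.
R3 ← R3 / (-758/85).
R1 ← R1 − 4/85·R3.
R2 ← R2 + 31/85·R3.
R4 ← R4 − 903/85·R3.
R5 ← R5 − 9/5·R3.
R4 ← R4 / (4197/758).
R1 ← R1 − 382/379·R4.
R2 ← R2 − 143/758·R4.
R3 ← R3 + 1075/758·R4.
R5 ← R5 − 1177/758·R4.
R5 ← R5 / (-35278/4197).
R1 ← R1 + 9998/4197·R5.
R2 ← R2 + 2168/4197·R5.
R3 ← R3 − 8080/4197·R5.
R4 ← R4 − 12842/4197·R5.
Reading off the reduced rows gives a = -5/2, b = -5/3, c = 0, d = -12/5, e = -3/2.

a = -5/2, b = -5/3, c = 0, d = -12/5, e = -3/2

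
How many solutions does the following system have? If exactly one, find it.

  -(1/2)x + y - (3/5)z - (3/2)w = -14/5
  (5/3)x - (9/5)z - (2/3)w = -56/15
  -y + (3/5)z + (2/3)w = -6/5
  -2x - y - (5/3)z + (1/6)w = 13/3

Row-reduce the augmented matrix:
R1 ← R1 / (-1/2).
R2 ← R2 − 5/3·R1.
R4 ← R4 + 2·R1.
R2 ← R2 / (10/3).
R1 ← R1 + 2·R2.
R3 ← R3 + 1·R2.
R4 ← R4 + 5·R2.
R3 ← R3 / (-27/50).
R1 ← R1 + 27/25·R3.
R2 ← R2 + 57/50·R3.
R4 ← R4 + 149/30·R3.
R4 ← R4 / (3485/486).
R1 ← R1 − 5/3·R4.
R2 ← R2 − 13/27·R4.
R3 ← R3 − 155/81·R4.
Reading off the reduced rows gives x = -2, y = 4, z = -2, w = 6.

x = -2, y = 4, z = -2, w = 6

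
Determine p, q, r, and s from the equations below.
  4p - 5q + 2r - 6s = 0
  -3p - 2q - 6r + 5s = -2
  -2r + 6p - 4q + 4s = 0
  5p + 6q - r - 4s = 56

p = 3, q = 4, r = -5, s = -3

Row-reduce the augmented matrix:
R1 ← R1 / (4).
R2 ← R2 + 3·R1.
R3 ← R3 − 6·R1.
R4 ← R4 − 5·R1.
R2 ← R2 / (-23/4).
R1 ← R1 + 5/4·R2.
R3 ← R3 − 7/2·R2.
R4 ← R4 − 49/4·R2.
R3 ← R3 / (-178/23).
R1 ← R1 − 34/23·R3.
R2 ← R2 − 18/23·R3.
R4 ← R4 + 301/23·R3.
R4 ← R4 / (-1596/89).
R1 ← R1 − 83/89·R4.
R2 ← R2 − 112/89·R4.
R3 ← R3 + 153/89·R4.
Reading off the reduced rows gives p = 3, q = 4, r = -5, s = -3.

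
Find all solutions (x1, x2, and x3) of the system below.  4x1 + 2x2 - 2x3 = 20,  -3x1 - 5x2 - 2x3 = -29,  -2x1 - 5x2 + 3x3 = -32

x1 = 2, x2 = 5, x3 = -1

Row-reduce the augmented matrix:
R1 ← R1 / (4).
R2 ← R2 + 3·R1.
R3 ← R3 + 2·R1.
R2 ← R2 / (-7/2).
R1 ← R1 − 1/2·R2.
R3 ← R3 + 4·R2.
R3 ← R3 / (6).
R1 ← R1 + 1·R3.
R2 ← R2 − 1·R3.
Reading off the reduced rows gives x1 = 2, x2 = 5, x3 = -1.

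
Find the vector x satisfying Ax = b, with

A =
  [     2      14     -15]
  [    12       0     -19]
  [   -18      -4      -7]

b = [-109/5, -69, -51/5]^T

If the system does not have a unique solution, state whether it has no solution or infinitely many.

x_1 = -1, x_2 = 9/5, x_3 = 3

Row-reduce the augmented matrix:
R1 ← R1 / (2).
R2 ← R2 − 12·R1.
R3 ← R3 + 18·R1.
R2 ← R2 / (-84).
R1 ← R1 − 7·R2.
R3 ← R3 − 122·R2.
R3 ← R3 / (-1633/42).
R1 ← R1 + 19/12·R3.
R2 ← R2 + 71/84·R3.
Reading off the reduced rows gives x_1 = -1, x_2 = 9/5, x_3 = 3.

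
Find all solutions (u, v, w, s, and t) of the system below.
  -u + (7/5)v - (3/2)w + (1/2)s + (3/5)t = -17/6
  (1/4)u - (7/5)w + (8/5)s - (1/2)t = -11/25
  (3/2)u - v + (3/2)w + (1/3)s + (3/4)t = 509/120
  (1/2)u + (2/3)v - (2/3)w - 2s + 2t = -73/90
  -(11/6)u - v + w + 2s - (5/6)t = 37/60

u = 1, v = -2/3, w = 1, s = 3/5, t = 1/2

Row-reduce the augmented matrix:
R1 ← R1 / (-1).
R2 ← R2 − 1/4·R1.
R3 ← R3 − 3/2·R1.
R4 ← R4 − 1/2·R1.
R5 ← R5 + 11/6·R1.
R2 ← R2 / (7/20).
R1 ← R1 + 7/5·R2.
R3 ← R3 − 11/10·R2.
R4 ← R4 − 41/30·R2.
R5 ← R5 + 107/30·R2.
R3 ← R3 / (169/35).
R1 ← R1 + 28/5·R3.
R2 ← R2 + 71/14·R3.
R4 ← R4 − 193/35·R3.
R5 ← R5 + 3011/210·R3.
R4 ← R4 / (-3581/1014).
R1 ← R1 − 694/507·R4.
R2 ← R2 − 755/2028·R4.
R3 ← R3 + 911/1014·R4.
R5 ← R5 − 35167/6084·R4.
R5 ← R5 / (113674/32229).
R1 ← R1 − 14968/10743·R5.
R2 ← R2 − 20882/10743·R5.
R3 ← R3 − 9361/21486·R5.
R4 ← R4 + 1067/7162·R5.
Reading off the reduced rows gives u = 1, v = -2/3, w = 1, s = 3/5, t = 1/2.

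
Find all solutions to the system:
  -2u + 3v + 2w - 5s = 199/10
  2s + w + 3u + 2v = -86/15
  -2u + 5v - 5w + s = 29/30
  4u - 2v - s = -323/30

Row-reduce the augmented matrix:
R1 ← R1 / (-2).
R2 ← R2 − 3·R1.
R3 ← R3 + 2·R1.
R4 ← R4 − 4·R1.
R2 ← R2 / (13/2).
R1 ← R1 + 3/2·R2.
R3 ← R3 − 2·R2.
R4 ← R4 − 4·R2.
R3 ← R3 / (-107/13).
R1 ← R1 + 1/13·R3.
R2 ← R2 − 8/13·R3.
R4 ← R4 − 20/13·R3.
R4 ← R4 / (-661/107).
R1 ← R1 − 124/107·R4.
R2 ← R2 + 29/107·R4.
R3 ← R3 + 100/107·R4.
Reading off the reduced rows gives u = -12/5, v = 4/3, w = 9/5, s = -3/2.

u = -12/5, v = 4/3, w = 9/5, s = -3/2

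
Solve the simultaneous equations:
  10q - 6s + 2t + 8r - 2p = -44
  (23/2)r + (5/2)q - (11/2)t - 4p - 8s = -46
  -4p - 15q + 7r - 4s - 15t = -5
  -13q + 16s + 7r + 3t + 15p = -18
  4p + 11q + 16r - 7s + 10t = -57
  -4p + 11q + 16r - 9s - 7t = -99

Row-reduce:
R1 ← R1 / (-2).
R2 ← R2 + 4·R1.
R3 ← R3 + 4·R1.
R4 ← R4 − 15·R1.
R5 ← R5 − 4·R1.
R6 ← R6 + 4·R1.
R2 ← R2 / (-35/2).
R1 ← R1 + 5·R2.
R3 ← R3 + 35·R2.
R4 ← R4 − 62·R2.
R5 ← R5 − 31·R2.
R6 ← R6 + 9·R2.
Swap R3 and R4.
R3 ← R3 / (1787/35).
R1 ← R1 + 19/7·R3.
R2 ← R2 − 9/35·R3.
R5 ← R5 − 841/35·R3.
R6 ← R6 − 81/35·R3.
Swap R4 and R5.
R4 ← R4 / (-8820/1787).
R1 ← R1 − 1910/1787·R4.
R2 ← R2 + 275/1787·R4.
R3 ← R3 + 519/1787·R4.
R6 ← R6 − 2886/1787·R4.
Swap R5 and R6.
R5 ← R5 / (-823/210).
R1 ← R1 − 235/126·R5.
R2 ← R2 − 121/252·R5.
R3 ← R3 + 241/420·R5.
R4 ← R4 + 1159/1260·R5.
Row 6 reduces to 0 = -1, a contradiction. The system is inconsistent.

no solution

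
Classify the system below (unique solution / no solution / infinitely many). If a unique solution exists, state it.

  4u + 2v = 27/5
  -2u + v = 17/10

u = 1/4, v = 11/5

Row-reduce the augmented matrix:
R1 ← R1 / (4).
R2 ← R2 + 2·R1.
R2 ← R2 / (2).
R1 ← R1 − 1/2·R2.
Reading off the reduced rows gives u = 1/4, v = 11/5.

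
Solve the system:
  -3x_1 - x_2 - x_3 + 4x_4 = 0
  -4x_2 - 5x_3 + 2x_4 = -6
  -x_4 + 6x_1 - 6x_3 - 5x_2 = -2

Row-reduce:
R1 ← R1 / (-3).
R3 ← R3 − 6·R1.
R2 ← R2 / (-4).
R1 ← R1 − 1/3·R2.
R3 ← R3 + 7·R2.
R3 ← R3 / (3/4).
R1 ← R1 + 1/12·R3.
R2 ← R2 − 5/4·R3.
Rank is 3 with 4 unknowns, leaving x_4 free.

infinitely many solutions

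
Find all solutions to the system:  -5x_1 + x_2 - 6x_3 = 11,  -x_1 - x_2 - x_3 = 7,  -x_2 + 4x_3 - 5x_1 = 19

x_1 = -3, x_2 = -4, x_3 = 0

Row-reduce the augmented matrix:
R1 ← R1 / (-5).
R2 ← R2 + 1·R1.
R3 ← R3 + 5·R1.
R2 ← R2 / (-6/5).
R1 ← R1 + 1/5·R2.
R3 ← R3 + 2·R2.
R3 ← R3 / (29/3).
R1 ← R1 − 7/6·R3.
R2 ← R2 + 1/6·R3.
Reading off the reduced rows gives x_1 = -3, x_2 = -4, x_3 = 0.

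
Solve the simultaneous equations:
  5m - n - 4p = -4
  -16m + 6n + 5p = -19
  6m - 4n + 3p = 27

Row-reduce:
R1 ← R1 / (5).
R2 ← R2 + 16·R1.
R3 ← R3 − 6·R1.
R2 ← R2 / (14/5).
R1 ← R1 + 1/5·R2.
R3 ← R3 + 14/5·R2.
Rank is 2 with 3 unknowns, leaving p free.

infinitely many solutions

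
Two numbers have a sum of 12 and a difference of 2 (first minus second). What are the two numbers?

first number: 7, second number: 5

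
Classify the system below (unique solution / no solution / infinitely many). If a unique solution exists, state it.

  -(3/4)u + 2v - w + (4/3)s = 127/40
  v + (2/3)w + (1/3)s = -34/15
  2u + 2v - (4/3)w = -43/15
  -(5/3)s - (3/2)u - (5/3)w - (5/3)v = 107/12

u = -5/2, v = -3/5, w = -5/2, s = 0

Row-reduce the augmented matrix:
R1 ← R1 / (-3/4).
R3 ← R3 − 2·R1.
R4 ← R4 + 3/2·R1.
R1 ← R1 + 8/3·R2.
R3 ← R3 − 22/3·R2.
R4 ← R4 + 17/3·R2.
R3 ← R3 / (-80/9).
R1 ← R1 − 28/9·R3.
R2 ← R2 − 2/3·R3.
R4 ← R4 − 37/9·R3.
R4 ← R4 / (-139/72).
R1 ← R1 + 1/2·R4.
R2 ← R2 − 5/12·R4.
R3 ← R3 + 1/8·R4.
Reading off the reduced rows gives u = -5/2, v = -3/5, w = -5/2, s = 0.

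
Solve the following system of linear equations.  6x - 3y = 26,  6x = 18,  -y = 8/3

Row-reduce the augmented matrix:
R1 ← R1 / (6).
R2 ← R2 − 6·R1.
R2 ← R2 / (3).
R1 ← R1 + 1/2·R2.
R3 ← R3 + 1·R2.
R3 reduces to 0 = 0, so the extra equation is consistent.
Reading off the reduced rows gives x = 3, y = -8/3.

x = 3, y = -8/3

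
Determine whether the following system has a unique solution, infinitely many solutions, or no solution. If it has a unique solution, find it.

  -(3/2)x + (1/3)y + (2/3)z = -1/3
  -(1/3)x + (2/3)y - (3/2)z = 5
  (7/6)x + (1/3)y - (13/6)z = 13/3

Row-reduce:
R1 ← R1 / (-3/2).
R2 ← R2 + 1/3·R1.
R3 ← R3 − 7/6·R1.
R2 ← R2 / (16/27).
R1 ← R1 + 2/9·R2.
R3 ← R3 − 16/27·R2.
Row 3 reduces to 0 = -1, a contradiction. The system is inconsistent.

no solution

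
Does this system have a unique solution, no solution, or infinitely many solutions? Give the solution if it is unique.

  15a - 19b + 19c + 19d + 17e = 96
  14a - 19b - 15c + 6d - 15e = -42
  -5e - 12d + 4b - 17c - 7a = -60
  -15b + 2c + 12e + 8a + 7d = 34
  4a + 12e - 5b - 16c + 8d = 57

Row-reduce:
R1 ← R1 / (15).
R2 ← R2 − 14·R1.
R3 ← R3 + 7·R1.
R4 ← R4 − 8·R1.
R5 ← R5 − 4·R1.
R2 ← R2 / (-19/15).
R1 ← R1 + 19/15·R2.
R3 ← R3 + 73/15·R2.
R4 ← R4 + 73/15·R2.
R5 ← R5 − 1/15·R2.
R3 ← R3 / (2235/19).
R1 ← R1 − 34·R3.
R2 ← R2 − 491/19·R3.
R4 ← R4 − 2235/19·R3.
R5 ← R5 + 433/19·R3.
Swap R4 and R5.
R4 ← R4 / (23339/2235).
R1 ← R1 − 1957/2235·R4.
R2 ← R2 − 107/2235·R4.
R3 ← R3 − 797/2235·R4.
Row 5 reduces to 0 = -2, a contradiction. The system is inconsistent.

no solution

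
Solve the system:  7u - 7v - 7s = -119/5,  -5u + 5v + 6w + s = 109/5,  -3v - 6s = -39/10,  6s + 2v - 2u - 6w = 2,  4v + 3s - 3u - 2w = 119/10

Row-reduce the augmented matrix:
R1 ← R1 / (7).
R2 ← R2 + 5·R1.
R4 ← R4 + 2·R1.
R5 ← R5 + 3·R1.
Swap R2 and R3.
R2 ← R2 / (-3).
R1 ← R1 + 1·R2.
R5 ← R5 − 1·R2.
R3 ← R3 / (6).
R4 ← R4 + 6·R3.
R5 ← R5 + 2·R3.
Swap R4 and R5.
R4 ← R4 / (-10/3).
R1 ← R1 − 1·R4.
R2 ← R2 − 2·R4.
R3 ← R3 + 2/3·R4.
R5 reduces to 0 = 0, so the extra equation is consistent.
Reading off the reduced rows gives u = -3/2, v = 5/2, w = 2/5, s = -3/5.

u = -3/2, v = 5/2, w = 2/5, s = -3/5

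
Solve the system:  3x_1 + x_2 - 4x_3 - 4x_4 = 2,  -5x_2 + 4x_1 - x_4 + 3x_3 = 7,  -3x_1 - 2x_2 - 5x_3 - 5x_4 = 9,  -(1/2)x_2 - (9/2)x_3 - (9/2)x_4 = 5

no solution

Row-reduce:
R1 ← R1 / (3).
R2 ← R2 − 4·R1.
R3 ← R3 + 3·R1.
R2 ← R2 / (-19/3).
R1 ← R1 − 1/3·R2.
R3 ← R3 + 1·R2.
R4 ← R4 + 1/2·R2.
R3 ← R3 / (-196/19).
R1 ← R1 + 17/19·R3.
R2 ← R2 + 25/19·R3.
R4 ← R4 + 98/19·R3.
Row 4 reduces to 0 = -1/2, a contradiction. The system is inconsistent.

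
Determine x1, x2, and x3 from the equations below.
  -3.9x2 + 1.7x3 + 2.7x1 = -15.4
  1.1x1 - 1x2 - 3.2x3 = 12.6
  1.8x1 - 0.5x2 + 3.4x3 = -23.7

Row-reduce the augmented matrix:
R1 ← R1 / (27/10).
R2 ← R2 − 11/10·R1.
R3 ← R3 − 9/5·R1.
R2 ← R2 / (53/90).
R1 ← R1 + 13/9·R2.
R3 ← R3 − 21/10·R2.
R3 ← R3 / (5135/318).
R1 ← R1 + 1418/159·R3.
R2 ← R2 + 1051/159·R3.
Reading off the reduced rows gives x1 = -4, x2 = -1, x3 = -5.

x1 = -4, x2 = -1, x3 = -5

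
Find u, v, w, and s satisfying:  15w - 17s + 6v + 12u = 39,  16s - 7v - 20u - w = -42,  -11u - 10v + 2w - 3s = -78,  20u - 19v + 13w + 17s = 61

u = 3, v = 4, w = 2, s = 3

Row-reduce the augmented matrix:
R1 ← R1 / (12).
R2 ← R2 + 20·R1.
R3 ← R3 + 11·R1.
R4 ← R4 − 20·R1.
R2 ← R2 / (3).
R1 ← R1 − 1/2·R2.
R3 ← R3 + 9/2·R2.
R4 ← R4 + 29·R2.
R3 ← R3 / (207/4).
R1 ← R1 + 11/4·R3.
R2 ← R2 − 8·R3.
R4 ← R4 − 220·R3.
R4 ← R4 / (52015/621).
R1 ← R1 + 827/621·R4.
R2 ← R2 − 1007/621·R4.
R3 ← R3 + 445/621·R4.
Reading off the reduced rows gives u = 3, v = 4, w = 2, s = 3.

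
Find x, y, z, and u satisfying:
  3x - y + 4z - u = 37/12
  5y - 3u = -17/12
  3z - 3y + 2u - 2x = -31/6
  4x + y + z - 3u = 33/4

Row-reduce the augmented matrix:
R1 ← R1 / (3).
R3 ← R3 + 2·R1.
R4 ← R4 − 4·R1.
R2 ← R2 / (5).
R1 ← R1 + 1/3·R2.
R3 ← R3 + 11/3·R2.
R4 ← R4 − 7/3·R2.
R3 ← R3 / (17/3).
R1 ← R1 − 4/3·R3.
R4 ← R4 + 13/3·R3.
R4 ← R4 / (-79/85).
R1 ← R1 + 28/85·R4.
R2 ← R2 + 3/5·R4.
R3 ← R3 + 13/85·R4.
Reading off the reduced rows gives x = 4/3, y = -4/3, z = -1, u = -7/4.

x = 4/3, y = -4/3, z = -1, u = -7/4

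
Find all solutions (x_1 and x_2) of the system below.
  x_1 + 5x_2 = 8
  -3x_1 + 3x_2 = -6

x_1 = 3, x_2 = 1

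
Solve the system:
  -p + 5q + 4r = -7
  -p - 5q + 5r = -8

infinitely many solutions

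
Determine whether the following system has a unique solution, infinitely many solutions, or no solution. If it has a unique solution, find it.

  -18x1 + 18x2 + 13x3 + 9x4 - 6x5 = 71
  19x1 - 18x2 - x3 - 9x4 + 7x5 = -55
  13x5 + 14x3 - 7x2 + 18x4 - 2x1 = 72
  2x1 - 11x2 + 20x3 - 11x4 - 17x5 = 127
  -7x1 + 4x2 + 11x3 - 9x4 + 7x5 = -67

x1 = -2, x2 = -4, x3 = 2, x4 = 5, x5 = -6

Row-reduce the augmented matrix:
R1 ← R1 / (-18).
R2 ← R2 − 19·R1.
R3 ← R3 + 2·R1.
R4 ← R4 − 2·R1.
R5 ← R5 + 7·R1.
R1 ← R1 + 1·R2.
R3 ← R3 + 9·R2.
R4 ← R4 + 9·R2.
R5 ← R5 + 3·R2.
R3 ← R3 / (2287/18).
R1 ← R1 − 12·R3.
R2 ← R2 − 229/18·R3.
R4 ← R4 − 2447/18·R3.
R5 ← R5 − 397/9·R3.
R4 ← R4 / (-65189/2287).
R1 ← R1 + 4644/2287·R4.
R2 ← R2 + 3780/2287·R4.
R3 ← R3 − 387/2287·R4.
R5 ← R5 + 42228/2287·R4.
R5 ← R5 / (1674952/65189).
R1 ← R1 − 96005/65189·R5.
R2 ← R2 − 38727/65189·R5.
R3 ← R3 + 2568/65189·R5.
R4 ← R4 − 74806/65189·R5.
Reading off the reduced rows gives x1 = -2, x2 = -4, x3 = 2, x4 = 5, x5 = -6.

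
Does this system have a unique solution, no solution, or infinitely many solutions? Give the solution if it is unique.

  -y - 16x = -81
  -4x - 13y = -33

x = 5, y = 1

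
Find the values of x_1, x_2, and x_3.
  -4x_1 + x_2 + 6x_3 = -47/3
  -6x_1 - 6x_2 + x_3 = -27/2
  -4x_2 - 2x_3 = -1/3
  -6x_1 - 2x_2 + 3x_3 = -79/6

x_1 = 1/2, x_2 = 4/3, x_3 = -5/2

Row-reduce the augmented matrix:
R1 ← R1 / (-4).
R2 ← R2 + 6·R1.
R4 ← R4 + 6·R1.
R2 ← R2 / (-15/2).
R1 ← R1 + 1/4·R2.
R3 ← R3 + 4·R2.
R4 ← R4 + 7/2·R2.
R3 ← R3 / (34/15).
R1 ← R1 + 37/30·R3.
R2 ← R2 − 16/15·R3.
R4 ← R4 + 34/15·R3.
R4 reduces to 0 = 0, so the extra equation is consistent.
Reading off the reduced rows gives x_1 = 1/2, x_2 = 4/3, x_3 = -5/2.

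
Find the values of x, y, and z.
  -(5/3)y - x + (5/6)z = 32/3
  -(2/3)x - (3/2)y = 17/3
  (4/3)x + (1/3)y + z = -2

Row-reduce the augmented matrix:
R1 ← R1 / (-1).
R2 ← R2 + 2/3·R1.
R3 ← R3 − 4/3·R1.
R2 ← R2 / (-7/18).
R1 ← R1 − 5/3·R2.
R3 ← R3 + 17/9·R2.
R3 ← R3 / (101/21).
R1 ← R1 + 45/14·R3.
R2 ← R2 − 10/7·R3.
Reading off the reduced rows gives x = -4, y = -2, z = 4.

x = -4, y = -2, z = 4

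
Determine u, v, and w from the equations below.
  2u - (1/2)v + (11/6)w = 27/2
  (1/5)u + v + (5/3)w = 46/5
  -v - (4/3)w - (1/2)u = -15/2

Row-reduce the augmented matrix:
R1 ← R1 / (2).
R2 ← R2 − 1/5·R1.
R3 ← R3 + 1/2·R1.
R2 ← R2 / (21/20).
R1 ← R1 + 1/4·R2.
R3 ← R3 + 9/8·R2.
R3 ← R3 / (5/7).
R1 ← R1 − 80/63·R3.
R2 ← R2 − 89/63·R3.
Reading off the reduced rows gives u = 1, v = -1, w = 6.

u = 1, v = -1, w = 6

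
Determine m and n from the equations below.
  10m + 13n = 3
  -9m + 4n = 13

m = -1, n = 1

Row-reduce the augmented matrix:
R1 ← R1 / (10).
R2 ← R2 + 9·R1.
R2 ← R2 / (157/10).
R1 ← R1 − 13/10·R2.
Reading off the reduced rows gives m = -1, n = 1.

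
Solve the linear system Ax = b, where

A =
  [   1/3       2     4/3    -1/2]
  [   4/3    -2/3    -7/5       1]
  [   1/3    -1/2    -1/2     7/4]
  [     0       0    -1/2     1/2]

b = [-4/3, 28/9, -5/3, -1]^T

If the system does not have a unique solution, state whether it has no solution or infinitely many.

x_1 = 3, x_2 = -5/3, x_3 = 0, x_4 = -2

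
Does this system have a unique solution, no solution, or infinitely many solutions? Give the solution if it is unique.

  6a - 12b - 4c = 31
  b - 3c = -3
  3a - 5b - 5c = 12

Row-reduce:
R1 ← R1 / (6).
R3 ← R3 − 3·R1.
R1 ← R1 + 2·R2.
R3 ← R3 − 1·R2.
Row 3 reduces to 0 = -1/2, a contradiction. The system is inconsistent.

no solution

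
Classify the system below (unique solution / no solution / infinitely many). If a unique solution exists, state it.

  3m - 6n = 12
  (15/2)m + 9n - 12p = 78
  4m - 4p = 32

Row-reduce:
R1 ← R1 / (3).
R2 ← R2 − 15/2·R1.
R3 ← R3 − 4·R1.
R2 ← R2 / (24).
R1 ← R1 + 2·R2.
R3 ← R3 − 8·R2.
Rank is 2 with 3 unknowns, leaving p free.

infinitely many solutions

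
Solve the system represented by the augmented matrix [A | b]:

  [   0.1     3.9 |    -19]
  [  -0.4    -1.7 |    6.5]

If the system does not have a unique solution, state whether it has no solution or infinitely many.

Row-reduce the augmented matrix:
R1 ← R1 / (1/10).
R2 ← R2 + 2/5·R1.
R2 ← R2 / (139/10).
R1 ← R1 − 39·R2.
Reading off the reduced rows gives x_1 = 5, x_2 = -5.

x_1 = 5, x_2 = -5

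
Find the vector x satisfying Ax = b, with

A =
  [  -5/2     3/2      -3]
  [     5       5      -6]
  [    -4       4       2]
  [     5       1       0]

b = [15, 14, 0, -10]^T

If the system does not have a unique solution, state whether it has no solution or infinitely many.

no solution

Row-reduce:
R1 ← R1 / (-5/2).
R2 ← R2 − 5·R1.
R3 ← R3 + 4·R1.
R4 ← R4 − 5·R1.
R2 ← R2 / (8).
R1 ← R1 + 3/5·R2.
R3 ← R3 − 8/5·R2.
R4 ← R4 − 4·R2.
R3 ← R3 / (46/5).
R1 ← R1 − 3/10·R3.
R2 ← R2 + 3/2·R3.
Row 4 reduces to 0 = -2, a contradiction. The system is inconsistent.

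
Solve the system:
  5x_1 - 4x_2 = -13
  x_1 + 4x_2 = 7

From equation 2: x_1 = 7 − 4·x_2.
Substitute into equation 1 and solve: x_2 = 2.
Then x_1 = -1.

x_1 = -1, x_2 = 2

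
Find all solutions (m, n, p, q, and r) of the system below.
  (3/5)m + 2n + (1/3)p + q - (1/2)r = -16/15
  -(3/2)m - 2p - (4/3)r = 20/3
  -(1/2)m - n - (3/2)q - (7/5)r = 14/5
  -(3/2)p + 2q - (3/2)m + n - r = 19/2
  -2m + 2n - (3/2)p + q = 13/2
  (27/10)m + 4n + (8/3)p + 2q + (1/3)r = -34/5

no solution

Row-reduce:
R1 ← R1 / (3/5).
R2 ← R2 + 3/2·R1.
R3 ← R3 + 1/2·R1.
R4 ← R4 + 3/2·R1.
R5 ← R5 + 2·R1.
R6 ← R6 − 27/10·R1.
R2 ← R2 / (5).
R1 ← R1 − 10/3·R2.
R3 ← R3 − 2/3·R2.
R4 ← R4 − 6·R2.
R5 ← R5 − 26/3·R2.
R6 ← R6 + 5·R2.
R3 ← R3 / (13/30).
R1 ← R1 − 4/3·R3.
R2 ← R2 + 7/30·R3.
R4 ← R4 − 11/15·R3.
R5 ← R5 − 49/30·R3.
R4 ← R4 / (83/26).
R1 ← R1 − 40/13·R4.
R2 ← R2 + 1/26·R4.
R3 ← R3 + 30/13·R4.
R5 ← R5 − 49/13·R4.
R5 ← R5 / (65959/14940).
R1 ← R1 − 1642/747·R5.
R2 ← R2 + 18961/14940·R5.
R3 ← R3 + 163/166·R5.
R4 ← R4 − 7819/7470·R5.
Row 6 reduces to 0 = 2, a contradiction. The system is inconsistent.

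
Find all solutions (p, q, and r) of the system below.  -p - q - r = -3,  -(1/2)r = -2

infinitely many solutions

Row-reduce:
R1 ← R1 / (-1).
R2 ← R2 / (-1/2).
R1 ← R1 − 1·R2.
Rank is 2 with 3 unknowns, leaving q free.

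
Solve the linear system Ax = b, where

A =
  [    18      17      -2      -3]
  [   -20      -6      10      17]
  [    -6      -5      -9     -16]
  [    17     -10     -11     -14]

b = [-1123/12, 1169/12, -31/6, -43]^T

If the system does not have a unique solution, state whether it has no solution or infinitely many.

x_1 = -7/3, x_2 = -8/3, x_3 = 1/2, x_4 = 7/4

Row-reduce the augmented matrix:
R1 ← R1 / (18).
R2 ← R2 + 20·R1.
R3 ← R3 + 6·R1.
R4 ← R4 − 17·R1.
R2 ← R2 / (116/9).
R1 ← R1 − 17/18·R2.
R3 ← R3 − 2/3·R2.
R4 ← R4 + 469/18·R2.
R3 ← R3 / (-292/29).
R1 ← R1 + 79/116·R3.
R2 ← R2 − 35/58·R3.
R4 ← R4 − 767/116·R3.
R4 ← R4 / (11291/2336).
R1 ← R1 − 69/2336·R4.
R2 ← R2 + 1/1168·R4.
R3 ← R3 − 1027/584·R4.
Reading off the reduced rows gives x_1 = -7/3, x_2 = -8/3, x_3 = 1/2, x_4 = 7/4.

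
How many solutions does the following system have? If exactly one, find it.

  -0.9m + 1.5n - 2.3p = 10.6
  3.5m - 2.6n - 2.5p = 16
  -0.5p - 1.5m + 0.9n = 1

Row-reduce the augmented matrix:
R1 ← R1 / (-9/10).
R2 ← R2 − 7/2·R1.
R3 ← R3 + 3/2·R1.
R2 ← R2 / (97/30).
R1 ← R1 + 5/3·R2.
R3 ← R3 + 8/5·R2.
R3 ← R3 / (-226/97).
R1 ← R1 + 973/291·R3.
R2 ← R2 + 1030/291·R3.
Reading off the reduced rows gives m = 1, n = 0, p = -5.

m = 1, n = 0, p = -5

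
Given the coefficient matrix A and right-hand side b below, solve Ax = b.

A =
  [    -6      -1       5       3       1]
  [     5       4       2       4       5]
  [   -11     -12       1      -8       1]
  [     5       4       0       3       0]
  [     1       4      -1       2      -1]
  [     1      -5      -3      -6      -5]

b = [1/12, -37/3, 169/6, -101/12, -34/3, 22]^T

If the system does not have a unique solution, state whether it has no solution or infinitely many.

x_1 = 1, x_2 = -5/3, x_3 = 5/2, x_4 = -9/4, x_5 = -4/3

Row-reduce the augmented matrix:
R1 ← R1 / (-6).
R2 ← R2 − 5·R1.
R3 ← R3 + 11·R1.
R4 ← R4 − 5·R1.
R5 ← R5 − 1·R1.
R6 ← R6 − 1·R1.
R2 ← R2 / (19/6).
R1 ← R1 − 1/6·R2.
R3 ← R3 + 61/6·R2.
R4 ← R4 − 19/6·R2.
R5 ← R5 − 23/6·R2.
R6 ← R6 + 31/6·R2.
R3 ← R3 / (221/19).
R1 ← R1 + 22/19·R3.
R2 ← R2 − 37/19·R3.
R4 ← R4 + 2·R3.
R5 ← R5 + 145/19·R3.
R6 ← R6 − 150/19·R3.
R4 ← R4 / (59/221).
R1 ← R1 + 24/221·R4.
R2 ← R2 − 181/221·R4.
R3 ← R3 − 140/221·R4.
R5 ← R5 + 118/221·R4.
R6 ← R6 − 23/221·R4.
Swap R5 and R6.
R5 ← R5 / (-396/59).
R1 ← R1 − 31/59·R5.
R2 ← R2 − 280/59·R5.
R3 ← R3 − 360/59·R5.
R4 ← R4 + 425/59·R5.
R6 reduces to 0 = 0, so the extra equation is consistent.
Reading off the reduced rows gives x_1 = 1, x_2 = -5/3, x_3 = 5/2, x_4 = -9/4, x_5 = -4/3.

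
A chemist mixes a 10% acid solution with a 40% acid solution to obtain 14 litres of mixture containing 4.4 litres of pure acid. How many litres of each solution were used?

litres of solution A: 4, litres of solution B: 10

Let a = litres of solution A, b = litres of solution B.
  a + b = 14
  (1/10)a + (2/5)b = 22/5
From equation 1: a = 14 − b.
Substitute into equation 2 and solve: b = 10.
Then a = 4.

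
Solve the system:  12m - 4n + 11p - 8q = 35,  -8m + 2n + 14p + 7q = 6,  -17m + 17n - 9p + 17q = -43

Row-reduce:
R1 ← R1 / (12).
R2 ← R2 + 8·R1.
R3 ← R3 + 17·R1.
R2 ← R2 / (-2/3).
R1 ← R1 + 1/3·R2.
R3 ← R3 − 34/3·R2.
R3 ← R3 / (1477/4).
R1 ← R1 + 39/4·R3.
R2 ← R2 + 32·R3.
Rank is 3 with 4 unknowns, leaving q free.

infinitely many solutions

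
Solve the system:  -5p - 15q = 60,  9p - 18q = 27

p = -3, q = -3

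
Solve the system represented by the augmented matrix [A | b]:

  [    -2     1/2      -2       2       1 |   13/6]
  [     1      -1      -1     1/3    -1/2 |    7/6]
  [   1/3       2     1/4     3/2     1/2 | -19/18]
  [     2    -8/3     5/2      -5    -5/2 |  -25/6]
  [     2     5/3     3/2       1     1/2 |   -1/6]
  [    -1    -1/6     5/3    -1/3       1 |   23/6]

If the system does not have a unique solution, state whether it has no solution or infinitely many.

x_1 = -2/3, x_2 = -3, x_3 = 2, x_4 = 3, x_5 = 1/3

Row-reduce the augmented matrix:
R1 ← R1 / (-2).
R2 ← R2 − 1·R1.
R3 ← R3 − 1/3·R1.
R4 ← R4 − 2·R1.
R5 ← R5 − 2·R1.
R6 ← R6 + 1·R1.
R2 ← R2 / (-3/4).
R1 ← R1 + 1/4·R2.
R3 ← R3 − 25/12·R2.
R4 ← R4 + 13/6·R2.
R5 ← R5 − 13/6·R2.
R6 ← R6 + 5/12·R2.
R3 ← R3 / (-203/36).
R1 ← R1 − 5/3·R3.
R2 ← R2 − 8/3·R3.
R4 ← R4 − 113/18·R3.
R5 ← R5 + 113/18·R3.
R6 ← R6 − 34/9·R3.
R4 ← R4 / (-1256/1827).
R1 ← R1 − 39/203·R4.
R2 ← R2 − 512/609·R4.
R3 ← R3 + 598/609·R4.
R5 ← R5 − 1256/1827·R4.
R6 ← R6 − 332/203·R4.
Swap R5 and R6.
R5 ← R5 / (-1613/1884).
R1 ← R1 + 1293/2512·R5.
R2 ← R2 + 96/157·R5.
R3 ← R3 − 1211/1256·R5.
R4 ← R4 − 2769/2512·R5.
R6 reduces to 0 = 0, so the extra equation is consistent.
Reading off the reduced rows gives x_1 = -2/3, x_2 = -3, x_3 = 2, x_4 = 3, x_5 = 1/3.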